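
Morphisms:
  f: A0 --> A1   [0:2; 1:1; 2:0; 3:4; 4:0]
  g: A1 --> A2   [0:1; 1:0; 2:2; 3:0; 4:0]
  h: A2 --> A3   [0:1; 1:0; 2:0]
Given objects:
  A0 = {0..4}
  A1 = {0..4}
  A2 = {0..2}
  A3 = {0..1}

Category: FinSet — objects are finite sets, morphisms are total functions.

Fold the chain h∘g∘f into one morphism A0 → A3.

Answer: [0:0; 1:1; 2:0; 3:1; 4:0]

Trace:
  0 f-->2 g-->2 h-->0
  1 f-->1 g-->0 h-->1
  2 f-->0 g-->1 h-->0
  3 f-->4 g-->0 h-->1
  4 f-->0 g-->1 h-->0
⟦path⟧: [0:0; 1:1; 2:0; 3:1; 4:0]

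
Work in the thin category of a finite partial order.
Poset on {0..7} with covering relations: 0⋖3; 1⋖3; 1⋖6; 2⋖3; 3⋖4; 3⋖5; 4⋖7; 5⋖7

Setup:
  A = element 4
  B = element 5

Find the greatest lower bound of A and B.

Answer: A∧B = 3

Trace:
Common predecessors of 4,5: {0,1,2,3}
  0 <= 3
  1 <= 3
  2 <= 3
  3 <= 3
glb = 3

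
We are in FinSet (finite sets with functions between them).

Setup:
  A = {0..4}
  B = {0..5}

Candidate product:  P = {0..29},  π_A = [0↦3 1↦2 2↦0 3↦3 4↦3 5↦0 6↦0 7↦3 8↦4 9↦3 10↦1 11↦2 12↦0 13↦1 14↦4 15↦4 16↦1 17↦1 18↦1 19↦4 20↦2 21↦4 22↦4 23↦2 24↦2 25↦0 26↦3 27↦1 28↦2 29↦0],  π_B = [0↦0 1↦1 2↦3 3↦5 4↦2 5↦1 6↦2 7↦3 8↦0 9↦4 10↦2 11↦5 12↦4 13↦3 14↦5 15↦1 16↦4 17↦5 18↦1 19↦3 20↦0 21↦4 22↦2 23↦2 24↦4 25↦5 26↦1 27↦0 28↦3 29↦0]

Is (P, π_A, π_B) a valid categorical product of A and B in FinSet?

Answer: VALID PRODUCT

Trace:
|A|·|B| = 5·6 = 30;  |P| = 30
Check the pairing map k ↦ (π_A(k), π_B(k)):
  0 ↦ (3,0)
  1 ↦ (2,1)
  2 ↦ (0,3)
  3 ↦ (3,5)
  4 ↦ (3,2)
  5 ↦ (0,1)
  6 ↦ (0,2)
  7 ↦ (3,3)
  8 ↦ (4,0)
  9 ↦ (3,4)
  10 ↦ (1,2)
  11 ↦ (2,5)
  12 ↦ (0,4)
  13 ↦ (1,3)
  14 ↦ (4,5)
  15 ↦ (4,1)
  16 ↦ (1,4)
  17 ↦ (1,5)
  18 ↦ (1,1)
  19 ↦ (4,3)
  20 ↦ (2,0)
  21 ↦ (4,4)
  22 ↦ (4,2)
  23 ↦ (2,2)
  24 ↦ (2,4)
  25 ↦ (0,5)
  26 ↦ (3,1)
  27 ↦ (1,0)
  28 ↦ (2,3)
  29 ↦ (0,0)
distinct pairs in image: 30 / 30 needed
  → bijection onto A×B; projections well-typed.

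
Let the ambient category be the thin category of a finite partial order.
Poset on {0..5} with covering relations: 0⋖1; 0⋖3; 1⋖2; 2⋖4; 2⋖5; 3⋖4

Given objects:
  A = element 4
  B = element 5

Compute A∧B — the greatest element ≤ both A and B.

{x : x<=A ∧ x<=B} = {0,1,2}  (A=4, B=5)
  0 <= 2
  1 <= 2
  2 <= 2
glb = 2

Answer: A∧B = 2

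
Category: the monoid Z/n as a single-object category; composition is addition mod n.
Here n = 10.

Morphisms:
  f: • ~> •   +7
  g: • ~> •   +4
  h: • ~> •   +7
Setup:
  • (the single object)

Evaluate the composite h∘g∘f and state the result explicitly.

Answer: +8

Derivation:
  0 +7≡7 +4≡1 +7≡8  (mod 10)
result: +8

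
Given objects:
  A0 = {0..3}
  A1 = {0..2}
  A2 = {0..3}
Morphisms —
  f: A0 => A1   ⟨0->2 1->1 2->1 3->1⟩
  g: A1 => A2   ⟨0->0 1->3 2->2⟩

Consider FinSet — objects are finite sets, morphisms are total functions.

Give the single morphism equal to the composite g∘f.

Answer: ⟨0->2 1->3 2->3 3->3⟩

Work:
  0 f=>2 g=>2
  1 f=>1 g=>3
  2 f=>1 g=>3
  3 f=>1 g=>3
⟦path⟧: ⟨0->2 1->3 2->3 3->3⟩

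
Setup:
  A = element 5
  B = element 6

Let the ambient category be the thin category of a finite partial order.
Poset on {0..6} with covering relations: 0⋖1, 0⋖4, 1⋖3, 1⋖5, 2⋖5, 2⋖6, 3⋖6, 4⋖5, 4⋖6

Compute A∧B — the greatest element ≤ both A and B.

Lower bounds of A=5 and B=6: {0,1,2,4}
  maximal lower bounds 1 and 2 are incomparable: neither 1≤2 nor 2≤1
→ no greatest lower bound exists

Answer: NO MEET EXISTS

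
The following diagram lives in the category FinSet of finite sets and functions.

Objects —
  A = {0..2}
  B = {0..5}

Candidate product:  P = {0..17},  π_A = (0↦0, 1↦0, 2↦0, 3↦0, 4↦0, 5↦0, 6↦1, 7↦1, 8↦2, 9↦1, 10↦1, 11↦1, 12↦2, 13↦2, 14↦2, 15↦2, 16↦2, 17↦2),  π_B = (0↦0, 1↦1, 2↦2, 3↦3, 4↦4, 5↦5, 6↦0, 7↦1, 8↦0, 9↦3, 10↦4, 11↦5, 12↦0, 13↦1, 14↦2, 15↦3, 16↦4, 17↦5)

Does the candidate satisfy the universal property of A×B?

|A|·|B| = 3·6 = 18;  |P| = 18
Check the pairing map k ↦ (π_A(k), π_B(k)):
  0 ↦ (0,0)
  1 ↦ (0,1)
  2 ↦ (0,2)
  3 ↦ (0,3)
  4 ↦ (0,4)
  5 ↦ (0,5)
  6 ↦ (1,0)
  7 ↦ (1,1)
  8 ↦ (2,0)
  9 ↦ (1,3)
  10 ↦ (1,4)
  11 ↦ (1,5)
  12 ↦ (2,0)  ✗ repeats pair of k=8
  13 ↦ (2,1)
  14 ↦ (2,2)
  15 ↦ (2,3)
  16 ↦ (2,4)
  17 ↦ (2,5)
distinct pairs in image: 17 / 18 needed
  → (2,0) hit at k=8 and k=12

Answer: NOT A VALID PRODUCT — duplicate pair at indices 12,8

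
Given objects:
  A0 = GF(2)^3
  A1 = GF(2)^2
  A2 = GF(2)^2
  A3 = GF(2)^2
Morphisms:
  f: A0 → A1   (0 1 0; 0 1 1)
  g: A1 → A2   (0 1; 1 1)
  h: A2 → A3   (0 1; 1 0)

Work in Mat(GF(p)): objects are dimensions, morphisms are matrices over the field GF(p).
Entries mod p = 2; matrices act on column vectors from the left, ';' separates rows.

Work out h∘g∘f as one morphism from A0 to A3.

  e0=⟨1,0,0⟩ f→⟨0,0⟩ g→⟨0,0⟩ h→⟨0,0⟩
  e1=⟨0,1,0⟩ f→⟨1,1⟩ g→⟨1,0⟩ h→⟨0,1⟩
  e2=⟨0,0,1⟩ f→⟨0,1⟩ g→⟨1,1⟩ h→⟨1,1⟩
composite: (0 0 1; 0 1 1)

Answer: (0 0 1; 0 1 1)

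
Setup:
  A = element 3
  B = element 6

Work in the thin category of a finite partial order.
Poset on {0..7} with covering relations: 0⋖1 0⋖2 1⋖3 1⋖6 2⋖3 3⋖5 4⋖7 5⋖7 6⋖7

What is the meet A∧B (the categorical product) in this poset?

Answer: A∧B = 1

Derivation:
Lower bounds of A=3 and B=6: {0,1}
  0 <= 1
  1 <= 1
glb = 1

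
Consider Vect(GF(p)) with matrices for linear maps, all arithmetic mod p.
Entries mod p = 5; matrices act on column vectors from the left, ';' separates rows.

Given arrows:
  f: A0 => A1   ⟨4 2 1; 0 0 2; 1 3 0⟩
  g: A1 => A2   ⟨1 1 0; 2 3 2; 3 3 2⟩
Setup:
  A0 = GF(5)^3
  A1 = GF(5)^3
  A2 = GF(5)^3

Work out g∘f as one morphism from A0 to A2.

Answer: ⟨4 2 3; 0 0 3; 4 2 4⟩

Trace:
  e0=⟨1,0,0⟩ f=>⟨4,0,1⟩ g=>⟨4,0,4⟩
  e1=⟨0,1,0⟩ f=>⟨2,0,3⟩ g=>⟨2,0,2⟩
  e2=⟨0,0,1⟩ f=>⟨1,2,0⟩ g=>⟨3,3,4⟩
result: ⟨4 2 3; 0 0 3; 4 2 4⟩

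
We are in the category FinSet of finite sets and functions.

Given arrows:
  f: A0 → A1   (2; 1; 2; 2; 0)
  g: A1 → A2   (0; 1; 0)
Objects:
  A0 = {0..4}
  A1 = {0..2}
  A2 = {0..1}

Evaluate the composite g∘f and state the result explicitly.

Answer: (0; 1; 0; 0; 0)

Derivation:
  0 f→2 g→0
  1 f→1 g→1
  2 f→2 g→0
  3 f→2 g→0
  4 f→0 g→0
⟦path⟧: (0; 1; 0; 0; 0)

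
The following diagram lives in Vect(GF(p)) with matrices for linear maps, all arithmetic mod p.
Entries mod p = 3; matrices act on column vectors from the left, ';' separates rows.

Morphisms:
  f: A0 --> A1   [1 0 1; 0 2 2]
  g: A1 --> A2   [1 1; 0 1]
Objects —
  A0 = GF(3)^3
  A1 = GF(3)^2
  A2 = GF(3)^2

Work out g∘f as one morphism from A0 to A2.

  e0=(1,0,0) f-->(1,0) g-->(1,0)
  e1=(0,1,0) f-->(0,2) g-->(2,2)
  e2=(0,0,1) f-->(1,2) g-->(0,2)
result: [1 2 0; 0 2 2]

Answer: [1 2 0; 0 2 2]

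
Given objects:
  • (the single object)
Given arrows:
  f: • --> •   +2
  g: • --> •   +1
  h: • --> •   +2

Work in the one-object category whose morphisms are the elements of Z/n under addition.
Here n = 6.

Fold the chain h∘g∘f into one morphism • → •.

  0 +2≡2 +1≡3 +2≡5  (mod 6)
⟦path⟧: +5

Answer: +5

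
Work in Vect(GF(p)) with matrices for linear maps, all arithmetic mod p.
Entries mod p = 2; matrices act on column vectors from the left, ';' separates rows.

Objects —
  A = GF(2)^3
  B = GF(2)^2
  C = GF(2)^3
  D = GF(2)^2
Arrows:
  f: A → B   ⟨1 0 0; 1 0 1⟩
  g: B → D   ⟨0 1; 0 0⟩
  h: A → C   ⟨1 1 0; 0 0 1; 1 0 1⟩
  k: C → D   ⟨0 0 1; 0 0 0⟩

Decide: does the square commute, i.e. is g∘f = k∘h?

Answer: COMMUTES

Work:
1) trace f;g:
  e0=(1,0,0) f→(1,1) g→(1,0)
  e1=(0,1,0) f→(0,0) g→(0,0)
  e2=(0,0,1) f→(0,1) g→(1,0)
  composite₁ = ⟨1 0 1; 0 0 0⟩
2) trace h;k:
  e0=(1,0,0) h→(1,0,1) k→(1,0)
  e1=(0,1,0) h→(1,0,0) k→(0,0)
  e2=(0,0,1) h→(0,1,1) k→(1,0)
  composite₂ = ⟨1 0 1; 0 0 0⟩
Equal? YES — commutes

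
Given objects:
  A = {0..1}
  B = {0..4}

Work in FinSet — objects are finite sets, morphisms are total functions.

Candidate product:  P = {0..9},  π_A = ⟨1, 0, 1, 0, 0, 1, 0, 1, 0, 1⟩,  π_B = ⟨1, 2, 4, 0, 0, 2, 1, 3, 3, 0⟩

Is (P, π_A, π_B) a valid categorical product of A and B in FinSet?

|A|·|B| = 2·5 = 10;  |P| = 10
Check the pairing map k ↦ (π_A(k), π_B(k)):
  0 ↦ (1,1)
  1 ↦ (0,2)
  2 ↦ (1,4)
  3 ↦ (0,0)
  4 ↦ (0,0)  ✗ repeats pair of k=3
  5 ↦ (1,2)
  6 ↦ (0,1)
  7 ↦ (1,3)
  8 ↦ (0,3)
  9 ↦ (1,0)
distinct pairs in image: 9 / 10 needed
  → (0,0) hit at k=3 and k=4

Answer: NOT A VALID PRODUCT — duplicate pair at indices 3,4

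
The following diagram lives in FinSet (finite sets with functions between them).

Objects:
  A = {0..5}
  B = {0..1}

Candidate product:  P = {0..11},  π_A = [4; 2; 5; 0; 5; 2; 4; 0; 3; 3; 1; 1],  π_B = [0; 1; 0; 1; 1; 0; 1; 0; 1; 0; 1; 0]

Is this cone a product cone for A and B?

Answer: VALID PRODUCT

Trace:
|A|·|B| = 6·2 = 12;  |P| = 12
Check the pairing map k ↦ (π_A(k), π_B(k)):
  0 ↦ (4,0)
  1 ↦ (2,1)
  2 ↦ (5,0)
  3 ↦ (0,1)
  4 ↦ (5,1)
  5 ↦ (2,0)
  6 ↦ (4,1)
  7 ↦ (0,0)
  8 ↦ (3,1)
  9 ↦ (3,0)
  10 ↦ (1,1)
  11 ↦ (1,0)
distinct pairs in image: 12 / 12 needed
  → bijection onto A×B; projections well-typed.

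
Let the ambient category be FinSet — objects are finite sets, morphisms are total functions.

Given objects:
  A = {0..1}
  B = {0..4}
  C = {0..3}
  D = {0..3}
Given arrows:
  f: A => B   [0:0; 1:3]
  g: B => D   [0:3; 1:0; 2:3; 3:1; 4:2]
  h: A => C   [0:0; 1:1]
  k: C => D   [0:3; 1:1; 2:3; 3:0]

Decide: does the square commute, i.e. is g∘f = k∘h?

Answer: COMMUTES

Trace:
1) trace f;g:
  0 f=>0 g=>3
  1 f=>3 g=>1
  composite₁ = [0:3; 1:1]
2) trace h;k:
  0 h=>0 k=>3
  1 h=>1 k=>1
  composite₂ = [0:3; 1:1]
Equal? equal; square commutes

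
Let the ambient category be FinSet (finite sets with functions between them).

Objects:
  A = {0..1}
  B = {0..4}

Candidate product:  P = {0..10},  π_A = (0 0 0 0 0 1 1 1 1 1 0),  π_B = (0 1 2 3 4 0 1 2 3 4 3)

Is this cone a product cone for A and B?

Answer: NOT A VALID PRODUCT — |P|=11 ≠ |A|·|B|=10

Work:
|A|·|B| = 2·5 = 10;  |P| = 11
  → cardinalities differ; no bijection possible.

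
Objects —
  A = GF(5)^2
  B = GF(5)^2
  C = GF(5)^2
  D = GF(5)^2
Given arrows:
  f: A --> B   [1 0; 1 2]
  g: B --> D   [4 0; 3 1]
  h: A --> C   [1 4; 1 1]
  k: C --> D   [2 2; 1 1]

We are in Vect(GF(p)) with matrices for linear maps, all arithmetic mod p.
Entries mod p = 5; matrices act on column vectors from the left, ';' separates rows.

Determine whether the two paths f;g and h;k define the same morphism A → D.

Answer: DOES NOT COMMUTE

Derivation:
Along f;g (path 1):
  e0=⟨1,0⟩ f-->⟨1,1⟩ g-->⟨4,4⟩
  e1=⟨0,1⟩ f-->⟨0,2⟩ g-->⟨0,2⟩
  result₁ = [4 0; 4 2]
Along h;k (path 2):
  e0=⟨1,0⟩ h-->⟨1,1⟩ k-->⟨4,2⟩
  e1=⟨0,1⟩ h-->⟨4,1⟩ k-->⟨0,0⟩
  result₂ = [4 0; 2 0]
Equal? differ; not commutative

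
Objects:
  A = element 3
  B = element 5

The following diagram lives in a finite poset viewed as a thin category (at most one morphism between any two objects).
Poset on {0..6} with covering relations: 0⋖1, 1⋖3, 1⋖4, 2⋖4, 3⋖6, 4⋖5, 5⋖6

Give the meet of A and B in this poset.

Common predecessors of 3,5: {0,1}
  0 <= 1
  1 <= 1
glb = 1

Answer: A∧B = 1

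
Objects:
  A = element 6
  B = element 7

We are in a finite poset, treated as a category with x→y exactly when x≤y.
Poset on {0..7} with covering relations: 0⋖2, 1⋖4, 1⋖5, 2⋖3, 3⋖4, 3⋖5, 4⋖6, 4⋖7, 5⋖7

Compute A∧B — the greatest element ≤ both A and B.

Answer: A∧B = 4

Derivation:
Common predecessors of 6,7: {0,1,2,3,4}
  0 ≤ 4
  1 ≤ 4
  2 ≤ 4
  3 ≤ 4
  4 ≤ 4
glb = 4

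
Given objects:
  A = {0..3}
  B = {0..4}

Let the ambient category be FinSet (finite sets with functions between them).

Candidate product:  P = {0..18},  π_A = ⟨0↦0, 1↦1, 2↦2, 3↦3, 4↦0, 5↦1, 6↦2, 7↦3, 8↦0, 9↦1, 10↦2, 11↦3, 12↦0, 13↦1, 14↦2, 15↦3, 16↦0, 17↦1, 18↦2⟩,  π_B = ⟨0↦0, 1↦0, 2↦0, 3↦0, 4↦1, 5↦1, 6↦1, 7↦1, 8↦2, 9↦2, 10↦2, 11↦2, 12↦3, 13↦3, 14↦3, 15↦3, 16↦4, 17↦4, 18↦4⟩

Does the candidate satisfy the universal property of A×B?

|A|·|B| = 4·5 = 20;  |P| = 19
  → cardinalities differ; no bijection possible.

Answer: NOT A VALID PRODUCT — |P|=19 ≠ |A|·|B|=20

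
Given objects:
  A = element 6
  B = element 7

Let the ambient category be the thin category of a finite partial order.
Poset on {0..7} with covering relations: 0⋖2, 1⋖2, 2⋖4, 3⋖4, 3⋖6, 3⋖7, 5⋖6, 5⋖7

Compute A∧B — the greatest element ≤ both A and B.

Common predecessors of 6,7: {3,5}
  maximal lower bounds 3 and 5 are incomparable: neither 3<=5 nor 5<=3
→ no greatest lower bound exists

Answer: NO MEET EXISTS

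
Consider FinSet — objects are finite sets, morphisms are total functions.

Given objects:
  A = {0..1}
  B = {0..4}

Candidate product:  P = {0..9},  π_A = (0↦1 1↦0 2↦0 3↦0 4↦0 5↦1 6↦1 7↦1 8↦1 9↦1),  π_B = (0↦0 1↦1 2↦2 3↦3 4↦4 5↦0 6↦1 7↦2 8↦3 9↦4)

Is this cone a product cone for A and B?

|A|·|B| = 2·5 = 10;  |P| = 10
Check the pairing map k ↦ (π_A(k), π_B(k)):
  0 ↦ (1,0)
  1 ↦ (0,1)
  2 ↦ (0,2)
  3 ↦ (0,3)
  4 ↦ (0,4)
  5 ↦ (1,0)  ✗ repeats pair of k=0
  6 ↦ (1,1)
  7 ↦ (1,2)
  8 ↦ (1,3)
  9 ↦ (1,4)
distinct pairs in image: 9 / 10 needed
  → (1,0) hit at k=0 and k=5

Answer: NOT A VALID PRODUCT — duplicate pair at indices 5,0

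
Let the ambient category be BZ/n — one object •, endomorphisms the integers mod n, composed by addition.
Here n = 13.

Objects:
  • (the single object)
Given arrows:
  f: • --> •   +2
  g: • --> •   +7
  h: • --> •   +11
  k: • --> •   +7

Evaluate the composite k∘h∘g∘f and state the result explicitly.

  0 +2≡2 +7≡9 +11≡7 +7≡1  (mod 13)
⟦path⟧: +1

Answer: +1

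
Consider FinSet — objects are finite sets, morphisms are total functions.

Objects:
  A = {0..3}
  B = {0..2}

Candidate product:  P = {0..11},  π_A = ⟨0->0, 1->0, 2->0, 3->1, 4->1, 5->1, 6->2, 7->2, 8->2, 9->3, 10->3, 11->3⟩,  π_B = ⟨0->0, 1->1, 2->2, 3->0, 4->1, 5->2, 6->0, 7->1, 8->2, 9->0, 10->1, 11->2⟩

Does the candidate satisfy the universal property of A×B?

|A|·|B| = 4·3 = 12;  |P| = 12
Check the pairing map k ↦ (π_A(k), π_B(k)):
  0 -> (0,0)
  1 -> (0,1)
  2 -> (0,2)
  3 -> (1,0)
  4 -> (1,1)
  5 -> (1,2)
  6 -> (2,0)
  7 -> (2,1)
  8 -> (2,2)
  9 -> (3,0)
  10 -> (3,1)
  11 -> (3,2)
distinct pairs in image: 12 / 12 needed
  → bijection onto A×B; projections well-typed.

Answer: VALID PRODUCT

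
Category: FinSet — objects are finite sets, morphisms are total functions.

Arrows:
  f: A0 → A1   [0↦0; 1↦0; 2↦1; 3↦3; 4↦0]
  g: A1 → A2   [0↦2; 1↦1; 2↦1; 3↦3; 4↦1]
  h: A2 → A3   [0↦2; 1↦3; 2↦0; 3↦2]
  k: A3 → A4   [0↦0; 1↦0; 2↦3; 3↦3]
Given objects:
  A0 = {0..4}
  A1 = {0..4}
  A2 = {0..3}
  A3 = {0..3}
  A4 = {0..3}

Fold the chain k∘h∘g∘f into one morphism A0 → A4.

  0 f→0 g→2 h→0 k→0
  1 f→0 g→2 h→0 k→0
  2 f→1 g→1 h→3 k→3
  3 f→3 g→3 h→2 k→3
  4 f→0 g→2 h→0 k→0
composite: [0↦0; 1↦0; 2↦3; 3↦3; 4↦0]

Answer: [0↦0; 1↦0; 2↦3; 3↦3; 4↦0]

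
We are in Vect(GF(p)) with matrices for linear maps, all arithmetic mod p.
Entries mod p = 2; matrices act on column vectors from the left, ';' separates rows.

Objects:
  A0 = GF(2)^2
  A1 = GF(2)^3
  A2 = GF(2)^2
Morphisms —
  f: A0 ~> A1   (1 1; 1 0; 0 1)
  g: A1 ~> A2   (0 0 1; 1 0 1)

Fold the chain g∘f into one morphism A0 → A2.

Answer: (0 1; 1 0)

Derivation:
  e0=⟨1,0⟩ f~>⟨1,1,0⟩ g~>⟨0,1⟩
  e1=⟨0,1⟩ f~>⟨1,0,1⟩ g~>⟨1,0⟩
⟦path⟧: (0 1; 1 0)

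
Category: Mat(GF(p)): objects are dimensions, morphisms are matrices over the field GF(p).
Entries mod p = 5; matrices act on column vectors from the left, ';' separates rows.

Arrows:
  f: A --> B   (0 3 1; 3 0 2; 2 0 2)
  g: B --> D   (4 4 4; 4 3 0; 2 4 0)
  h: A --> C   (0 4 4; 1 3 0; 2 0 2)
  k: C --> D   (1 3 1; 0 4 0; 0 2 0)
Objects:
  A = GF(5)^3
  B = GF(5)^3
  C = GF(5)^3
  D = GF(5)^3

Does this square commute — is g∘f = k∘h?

Path 1 = f;g:
  e0=[1,0,0] f-->[0,3,2] g-->[0,4,2]
  e1=[0,1,0] f-->[3,0,0] g-->[2,2,1]
  e2=[0,0,1] f-->[1,2,2] g-->[0,0,0]
  composite₁ = (0 2 0; 4 2 0; 2 1 0)
Path 2 = h;k:
  e0=[1,0,0] h-->[0,1,2] k-->[0,4,2]
  e1=[0,1,0] h-->[4,3,0] k-->[3,2,1]
  e2=[0,0,1] h-->[4,0,2] k-->[1,0,0]
  composite₂ = (0 3 1; 4 2 0; 2 1 0)
Equal? NO — does not commute

Answer: DOES NOT COMMUTE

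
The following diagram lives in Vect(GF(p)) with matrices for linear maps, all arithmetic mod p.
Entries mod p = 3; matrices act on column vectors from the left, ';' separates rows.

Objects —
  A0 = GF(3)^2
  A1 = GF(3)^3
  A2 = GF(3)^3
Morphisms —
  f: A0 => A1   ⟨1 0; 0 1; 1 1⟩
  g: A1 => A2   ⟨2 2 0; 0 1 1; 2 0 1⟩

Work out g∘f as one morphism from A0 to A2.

Answer: ⟨2 2; 1 2; 0 1⟩

Derivation:
  e0=[1,0] f=>[1,0,1] g=>[2,1,0]
  e1=[0,1] f=>[0,1,1] g=>[2,2,1]
composite: ⟨2 2; 1 2; 0 1⟩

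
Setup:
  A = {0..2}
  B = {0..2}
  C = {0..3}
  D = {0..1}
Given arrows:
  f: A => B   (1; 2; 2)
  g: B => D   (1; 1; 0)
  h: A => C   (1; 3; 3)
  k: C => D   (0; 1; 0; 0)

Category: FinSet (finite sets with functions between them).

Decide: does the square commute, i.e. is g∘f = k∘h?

Answer: COMMUTES

Trace:
Along f;g (path 1):
  0 f=>1 g=>1
  1 f=>2 g=>0
  2 f=>2 g=>0
  result₁ = (1; 0; 0)
Along h;k (path 2):
  0 h=>1 k=>1
  1 h=>3 k=>0
  2 h=>3 k=>0
  result₂ = (1; 0; 0)
Equal? YES — commutes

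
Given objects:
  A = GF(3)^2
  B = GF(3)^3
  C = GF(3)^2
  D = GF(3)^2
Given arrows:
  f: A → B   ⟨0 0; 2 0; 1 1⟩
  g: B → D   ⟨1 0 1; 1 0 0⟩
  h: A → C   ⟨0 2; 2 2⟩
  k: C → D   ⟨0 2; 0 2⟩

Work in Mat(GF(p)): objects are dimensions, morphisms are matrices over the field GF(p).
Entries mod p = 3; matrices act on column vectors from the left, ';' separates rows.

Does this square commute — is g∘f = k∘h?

Answer: DOES NOT COMMUTE

Trace:
1) trace f;g:
  e0=(1,0) f→(0,2,1) g→(1,0)
  e1=(0,1) f→(0,0,1) g→(1,0)
  composite₁ = ⟨1 1; 0 0⟩
2) trace h;k:
  e0=(1,0) h→(0,2) k→(1,1)
  e1=(0,1) h→(2,2) k→(1,1)
  composite₂ = ⟨1 1; 1 1⟩
Equal? NO — does not commute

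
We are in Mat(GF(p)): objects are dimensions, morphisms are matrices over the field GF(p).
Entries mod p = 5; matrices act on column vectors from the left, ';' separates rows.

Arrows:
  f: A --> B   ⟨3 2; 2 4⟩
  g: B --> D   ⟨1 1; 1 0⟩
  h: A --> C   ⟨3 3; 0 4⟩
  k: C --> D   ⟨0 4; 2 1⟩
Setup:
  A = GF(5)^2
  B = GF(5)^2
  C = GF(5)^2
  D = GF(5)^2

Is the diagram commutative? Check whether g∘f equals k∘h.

Answer: DOES NOT COMMUTE

Work:
1) trace f;g:
  e0=(1,0) f-->(3,2) g-->(0,3)
  e1=(0,1) f-->(2,4) g-->(1,2)
  ⟦path⟧₁ = ⟨0 1; 3 2⟩
2) trace h;k:
  e0=(1,0) h-->(3,0) k-->(0,1)
  e1=(0,1) h-->(3,4) k-->(1,0)
  ⟦path⟧₂ = ⟨0 1; 1 0⟩
Equal? differ; not commutative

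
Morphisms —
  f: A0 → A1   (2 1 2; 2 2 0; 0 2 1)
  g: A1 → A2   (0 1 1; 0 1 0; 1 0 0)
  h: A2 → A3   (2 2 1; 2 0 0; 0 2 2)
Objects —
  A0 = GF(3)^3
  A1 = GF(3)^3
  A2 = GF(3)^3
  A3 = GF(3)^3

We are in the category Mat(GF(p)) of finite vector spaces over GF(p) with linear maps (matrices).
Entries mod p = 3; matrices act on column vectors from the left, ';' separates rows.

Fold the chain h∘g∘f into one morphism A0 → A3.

Answer: (1 1 1; 1 2 2; 2 0 1)

Trace:
  e0=[1,0,0] f→[2,2,0] g→[2,2,2] h→[1,1,2]
  e1=[0,1,0] f→[1,2,2] g→[1,2,1] h→[1,2,0]
  e2=[0,0,1] f→[2,0,1] g→[1,0,2] h→[1,2,1]
result: (1 1 1; 1 2 2; 2 0 1)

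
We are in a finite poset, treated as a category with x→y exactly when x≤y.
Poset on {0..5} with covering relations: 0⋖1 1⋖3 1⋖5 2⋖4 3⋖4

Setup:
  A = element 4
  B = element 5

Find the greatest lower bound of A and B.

{x : x⊑A ∧ x⊑B} = {0,1}  (A=4, B=5)
  0 ⊑ 1
  1 ⊑ 1
glb = 1

Answer: A∧B = 1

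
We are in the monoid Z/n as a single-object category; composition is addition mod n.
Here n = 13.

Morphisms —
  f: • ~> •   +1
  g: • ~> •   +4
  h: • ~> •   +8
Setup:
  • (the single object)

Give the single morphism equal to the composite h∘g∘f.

  0 +1≡1 +4≡5 +8≡0  (mod 13)
result: +0

Answer: +0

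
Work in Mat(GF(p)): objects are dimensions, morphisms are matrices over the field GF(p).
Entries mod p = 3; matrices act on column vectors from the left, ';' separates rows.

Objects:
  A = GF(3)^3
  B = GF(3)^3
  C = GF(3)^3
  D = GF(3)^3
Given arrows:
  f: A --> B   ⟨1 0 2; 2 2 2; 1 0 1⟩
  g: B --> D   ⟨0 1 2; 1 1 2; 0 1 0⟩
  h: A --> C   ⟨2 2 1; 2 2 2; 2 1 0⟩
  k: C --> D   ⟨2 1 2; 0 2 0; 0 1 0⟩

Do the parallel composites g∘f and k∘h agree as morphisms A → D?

1) trace f;g:
  e0=⟨1,0,0⟩ f-->⟨1,2,1⟩ g-->⟨1,2,2⟩
  e1=⟨0,1,0⟩ f-->⟨0,2,0⟩ g-->⟨2,2,2⟩
  e2=⟨0,0,1⟩ f-->⟨2,2,1⟩ g-->⟨1,0,2⟩
  ⟦path⟧₁ = ⟨1 2 1; 2 2 0; 2 2 2⟩
2) trace h;k:
  e0=⟨1,0,0⟩ h-->⟨2,2,2⟩ k-->⟨1,1,2⟩
  e1=⟨0,1,0⟩ h-->⟨2,2,1⟩ k-->⟨2,1,2⟩
  e2=⟨0,0,1⟩ h-->⟨1,2,0⟩ k-->⟨1,1,2⟩
  ⟦path⟧₂ = ⟨1 2 1; 1 1 1; 2 2 2⟩
Equal? differ; not commutative

Answer: DOES NOT COMMUTE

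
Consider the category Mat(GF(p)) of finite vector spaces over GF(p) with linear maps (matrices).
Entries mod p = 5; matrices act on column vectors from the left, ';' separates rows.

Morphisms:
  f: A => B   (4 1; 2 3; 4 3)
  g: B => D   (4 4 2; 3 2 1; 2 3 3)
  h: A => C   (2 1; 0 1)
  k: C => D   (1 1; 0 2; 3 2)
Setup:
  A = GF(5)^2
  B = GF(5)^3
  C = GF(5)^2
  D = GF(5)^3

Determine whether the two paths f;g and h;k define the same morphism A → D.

Answer: COMMUTES

Trace:
Path 1 = f;g:
  e0=(1,0) f=>(4,2,4) g=>(2,0,1)
  e1=(0,1) f=>(1,3,3) g=>(2,2,0)
  ⟦path⟧₁ = (2 2; 0 2; 1 0)
Path 2 = h;k:
  e0=(1,0) h=>(2,0) k=>(2,0,1)
  e1=(0,1) h=>(1,1) k=>(2,2,0)
  ⟦path⟧₂ = (2 2; 0 2; 1 0)
Equal? same morphism ✓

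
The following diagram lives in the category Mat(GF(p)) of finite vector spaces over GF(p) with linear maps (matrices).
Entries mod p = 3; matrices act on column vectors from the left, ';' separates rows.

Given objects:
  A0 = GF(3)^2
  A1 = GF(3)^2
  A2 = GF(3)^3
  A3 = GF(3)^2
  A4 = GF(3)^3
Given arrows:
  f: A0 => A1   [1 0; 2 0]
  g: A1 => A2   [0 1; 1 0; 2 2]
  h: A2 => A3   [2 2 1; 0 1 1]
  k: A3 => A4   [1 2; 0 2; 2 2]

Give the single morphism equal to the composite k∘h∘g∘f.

  e0=⟨1,0⟩ f=>⟨1,2⟩ g=>⟨2,1,0⟩ h=>⟨0,1⟩ k=>⟨2,2,2⟩
  e1=⟨0,1⟩ f=>⟨0,0⟩ g=>⟨0,0,0⟩ h=>⟨0,0⟩ k=>⟨0,0,0⟩
result: [2 0; 2 0; 2 0]

Answer: [2 0; 2 0; 2 0]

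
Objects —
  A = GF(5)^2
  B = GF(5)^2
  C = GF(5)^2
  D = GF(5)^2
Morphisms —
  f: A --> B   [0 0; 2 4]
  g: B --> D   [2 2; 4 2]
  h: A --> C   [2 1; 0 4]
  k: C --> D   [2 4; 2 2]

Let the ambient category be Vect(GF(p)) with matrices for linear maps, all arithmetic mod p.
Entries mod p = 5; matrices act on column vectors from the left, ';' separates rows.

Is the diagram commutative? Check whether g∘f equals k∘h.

Answer: DOES NOT COMMUTE

Derivation:
Path 1 = f;g:
  e0=(1,0) f-->(0,2) g-->(4,4)
  e1=(0,1) f-->(0,4) g-->(3,3)
  composite₁ = [4 3; 4 3]
Path 2 = h;k:
  e0=(1,0) h-->(2,0) k-->(4,4)
  e1=(0,1) h-->(1,4) k-->(3,0)
  composite₂ = [4 3; 4 0]
Equal? NO — does not commute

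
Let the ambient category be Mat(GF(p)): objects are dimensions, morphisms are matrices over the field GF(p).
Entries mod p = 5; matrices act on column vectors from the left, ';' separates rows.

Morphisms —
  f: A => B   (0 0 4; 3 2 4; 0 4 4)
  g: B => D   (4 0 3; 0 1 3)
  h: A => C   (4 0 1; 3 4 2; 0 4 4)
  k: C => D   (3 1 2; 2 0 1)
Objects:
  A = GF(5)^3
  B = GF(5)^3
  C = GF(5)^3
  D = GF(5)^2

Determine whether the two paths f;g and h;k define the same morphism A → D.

Path 1 = f;g:
  e0=(1,0,0) f=>(0,3,0) g=>(0,3)
  e1=(0,1,0) f=>(0,2,4) g=>(2,4)
  e2=(0,0,1) f=>(4,4,4) g=>(3,1)
  ⟦path⟧₁ = (0 2 3; 3 4 1)
Path 2 = h;k:
  e0=(1,0,0) h=>(4,3,0) k=>(0,3)
  e1=(0,1,0) h=>(0,4,4) k=>(2,4)
  e2=(0,0,1) h=>(1,2,4) k=>(3,1)
  ⟦path⟧₂ = (0 2 3; 3 4 1)
Equal? same morphism ✓

Answer: COMMUTES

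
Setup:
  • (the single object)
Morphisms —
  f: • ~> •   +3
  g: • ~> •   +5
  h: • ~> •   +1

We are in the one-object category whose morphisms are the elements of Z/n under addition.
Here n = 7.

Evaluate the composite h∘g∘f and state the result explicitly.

Answer: +2

Work:
  0 +3≡3 +5≡1 +1≡2  (mod 7)
result: +2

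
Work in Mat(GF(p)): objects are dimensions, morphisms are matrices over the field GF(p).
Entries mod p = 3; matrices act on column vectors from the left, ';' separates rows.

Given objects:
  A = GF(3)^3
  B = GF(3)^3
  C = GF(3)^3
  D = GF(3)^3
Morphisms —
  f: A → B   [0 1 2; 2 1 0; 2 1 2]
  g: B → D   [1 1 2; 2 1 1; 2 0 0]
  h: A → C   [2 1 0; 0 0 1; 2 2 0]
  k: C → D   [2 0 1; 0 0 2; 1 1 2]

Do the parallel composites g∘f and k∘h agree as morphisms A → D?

Answer: COMMUTES

Work:
1) trace f;g:
  e0=⟨1,0,0⟩ f→⟨0,2,2⟩ g→⟨0,1,0⟩
  e1=⟨0,1,0⟩ f→⟨1,1,1⟩ g→⟨1,1,2⟩
  e2=⟨0,0,1⟩ f→⟨2,0,2⟩ g→⟨0,0,1⟩
  ⟦path⟧₁ = [0 1 0; 1 1 0; 0 2 1]
2) trace h;k:
  e0=⟨1,0,0⟩ h→⟨2,0,2⟩ k→⟨0,1,0⟩
  e1=⟨0,1,0⟩ h→⟨1,0,2⟩ k→⟨1,1,2⟩
  e2=⟨0,0,1⟩ h→⟨0,1,0⟩ k→⟨0,0,1⟩
  ⟦path⟧₂ = [0 1 0; 1 1 0; 0 2 1]
Equal? YES — commutes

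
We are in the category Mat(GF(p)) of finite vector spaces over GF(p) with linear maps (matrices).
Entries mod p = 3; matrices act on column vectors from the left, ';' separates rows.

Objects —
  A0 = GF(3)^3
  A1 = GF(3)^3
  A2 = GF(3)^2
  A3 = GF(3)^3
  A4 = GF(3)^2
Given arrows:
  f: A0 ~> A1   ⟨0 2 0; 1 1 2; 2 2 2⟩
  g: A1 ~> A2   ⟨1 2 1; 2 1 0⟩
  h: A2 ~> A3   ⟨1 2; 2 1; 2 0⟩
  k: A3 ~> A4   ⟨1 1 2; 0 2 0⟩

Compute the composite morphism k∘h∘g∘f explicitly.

  e0=⟨1,0,0⟩ f~>⟨0,1,2⟩ g~>⟨1,1⟩ h~>⟨0,0,2⟩ k~>⟨1,0⟩
  e1=⟨0,1,0⟩ f~>⟨2,1,2⟩ g~>⟨0,2⟩ h~>⟨1,2,0⟩ k~>⟨0,1⟩
  e2=⟨0,0,1⟩ f~>⟨0,2,2⟩ g~>⟨0,2⟩ h~>⟨1,2,0⟩ k~>⟨0,1⟩
⟦path⟧: ⟨1 0 0; 0 1 1⟩

Answer: ⟨1 0 0; 0 1 1⟩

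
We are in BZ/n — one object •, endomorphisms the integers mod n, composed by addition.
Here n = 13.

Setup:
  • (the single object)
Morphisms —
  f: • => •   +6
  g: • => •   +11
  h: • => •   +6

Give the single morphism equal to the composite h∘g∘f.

Answer: +10

Trace:
  0 +6≡6 +11≡4 +6≡10  (mod 13)
composite: +10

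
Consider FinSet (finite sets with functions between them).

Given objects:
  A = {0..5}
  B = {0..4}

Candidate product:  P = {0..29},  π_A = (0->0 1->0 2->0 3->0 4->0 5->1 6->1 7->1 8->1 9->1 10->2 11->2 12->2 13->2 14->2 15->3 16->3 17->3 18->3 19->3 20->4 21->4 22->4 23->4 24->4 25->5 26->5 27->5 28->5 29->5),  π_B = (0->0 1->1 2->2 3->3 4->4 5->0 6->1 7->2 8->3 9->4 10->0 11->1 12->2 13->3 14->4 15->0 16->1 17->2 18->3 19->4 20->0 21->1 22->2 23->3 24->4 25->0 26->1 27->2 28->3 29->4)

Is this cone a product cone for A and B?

Answer: VALID PRODUCT

Work:
|A|·|B| = 6·5 = 30;  |P| = 30
Check the pairing map k ↦ (π_A(k), π_B(k)):
  0 -> (0,0)
  1 -> (0,1)
  2 -> (0,2)
  3 -> (0,3)
  4 -> (0,4)
  5 -> (1,0)
  6 -> (1,1)
  7 -> (1,2)
  8 -> (1,3)
  9 -> (1,4)
  10 -> (2,0)
  11 -> (2,1)
  12 -> (2,2)
  13 -> (2,3)
  14 -> (2,4)
  15 -> (3,0)
  16 -> (3,1)
  17 -> (3,2)
  18 -> (3,3)
  19 -> (3,4)
  20 -> (4,0)
  21 -> (4,1)
  22 -> (4,2)
  23 -> (4,3)
  24 -> (4,4)
  25 -> (5,0)
  26 -> (5,1)
  27 -> (5,2)
  28 -> (5,3)
  29 -> (5,4)
distinct pairs in image: 30 / 30 needed
  → bijection onto A×B; projections well-typed.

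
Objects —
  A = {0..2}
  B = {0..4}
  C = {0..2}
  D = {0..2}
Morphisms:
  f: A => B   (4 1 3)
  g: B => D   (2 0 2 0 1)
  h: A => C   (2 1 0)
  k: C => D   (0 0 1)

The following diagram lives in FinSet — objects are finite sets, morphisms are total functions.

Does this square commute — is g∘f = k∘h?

Along f;g (path 1):
  0 f=>4 g=>1
  1 f=>1 g=>0
  2 f=>3 g=>0
  ⟦path⟧₁ = (1 0 0)
Along h;k (path 2):
  0 h=>2 k=>1
  1 h=>1 k=>0
  2 h=>0 k=>0
  ⟦path⟧₂ = (1 0 0)
Equal? equal; square commutes

Answer: COMMUTES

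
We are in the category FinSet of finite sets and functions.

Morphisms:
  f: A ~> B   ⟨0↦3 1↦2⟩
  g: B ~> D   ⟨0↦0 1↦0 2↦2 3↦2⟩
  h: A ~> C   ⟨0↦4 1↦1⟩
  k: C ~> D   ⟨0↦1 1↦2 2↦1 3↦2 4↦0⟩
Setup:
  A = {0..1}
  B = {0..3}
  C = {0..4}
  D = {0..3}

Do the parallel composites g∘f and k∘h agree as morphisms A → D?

Answer: DOES NOT COMMUTE

Trace:
1) trace f;g:
  0 f~>3 g~>2
  1 f~>2 g~>2
  composite₁ = ⟨0↦2 1↦2⟩
2) trace h;k:
  0 h~>4 k~>0
  1 h~>1 k~>2
  composite₂ = ⟨0↦0 1↦2⟩
Equal? distinct morphisms ✗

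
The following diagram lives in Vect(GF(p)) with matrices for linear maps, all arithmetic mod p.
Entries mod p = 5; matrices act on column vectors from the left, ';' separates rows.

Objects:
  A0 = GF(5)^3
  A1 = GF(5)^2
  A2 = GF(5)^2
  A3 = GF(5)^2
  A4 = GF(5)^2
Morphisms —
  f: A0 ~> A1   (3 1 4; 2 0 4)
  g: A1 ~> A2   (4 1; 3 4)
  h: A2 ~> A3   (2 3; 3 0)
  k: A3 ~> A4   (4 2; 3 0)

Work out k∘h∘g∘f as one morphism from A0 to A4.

  e0=⟨1,0,0⟩ f~>⟨3,2⟩ g~>⟨4,2⟩ h~>⟨4,2⟩ k~>⟨0,2⟩
  e1=⟨0,1,0⟩ f~>⟨1,0⟩ g~>⟨4,3⟩ h~>⟨2,2⟩ k~>⟨2,1⟩
  e2=⟨0,0,1⟩ f~>⟨4,4⟩ g~>⟨0,3⟩ h~>⟨4,0⟩ k~>⟨1,2⟩
⟦path⟧: (0 2 1; 2 1 2)

Answer: (0 2 1; 2 1 2)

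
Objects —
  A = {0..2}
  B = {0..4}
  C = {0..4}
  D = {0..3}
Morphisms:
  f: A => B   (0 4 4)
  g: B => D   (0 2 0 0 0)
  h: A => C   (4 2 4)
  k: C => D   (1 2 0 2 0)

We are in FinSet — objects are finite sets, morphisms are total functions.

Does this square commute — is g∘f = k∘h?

Path 1 = f;g:
  0 f=>0 g=>0
  1 f=>4 g=>0
  2 f=>4 g=>0
  composite₁ = (0 0 0)
Path 2 = h;k:
  0 h=>4 k=>0
  1 h=>2 k=>0
  2 h=>4 k=>0
  composite₂ = (0 0 0)
Equal? same morphism ✓

Answer: COMMUTES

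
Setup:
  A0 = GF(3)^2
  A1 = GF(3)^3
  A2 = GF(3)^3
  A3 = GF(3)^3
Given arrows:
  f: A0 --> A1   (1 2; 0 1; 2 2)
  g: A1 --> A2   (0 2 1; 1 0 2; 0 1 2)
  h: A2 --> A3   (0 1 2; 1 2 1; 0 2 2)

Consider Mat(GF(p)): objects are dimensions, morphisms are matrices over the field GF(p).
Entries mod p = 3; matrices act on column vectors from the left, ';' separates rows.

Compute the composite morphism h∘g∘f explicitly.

  e0=⟨1,0⟩ f-->⟨1,0,2⟩ g-->⟨2,2,1⟩ h-->⟨1,1,0⟩
  e1=⟨0,1⟩ f-->⟨2,1,2⟩ g-->⟨1,0,2⟩ h-->⟨1,0,1⟩
composite: (1 1; 1 0; 0 1)

Answer: (1 1; 1 0; 0 1)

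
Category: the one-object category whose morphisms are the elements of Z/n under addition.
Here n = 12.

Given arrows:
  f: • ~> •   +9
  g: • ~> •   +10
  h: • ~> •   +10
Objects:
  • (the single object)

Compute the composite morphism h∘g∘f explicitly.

  0 +9≡9 +10≡7 +10≡5  (mod 12)
⟦path⟧: +5

Answer: +5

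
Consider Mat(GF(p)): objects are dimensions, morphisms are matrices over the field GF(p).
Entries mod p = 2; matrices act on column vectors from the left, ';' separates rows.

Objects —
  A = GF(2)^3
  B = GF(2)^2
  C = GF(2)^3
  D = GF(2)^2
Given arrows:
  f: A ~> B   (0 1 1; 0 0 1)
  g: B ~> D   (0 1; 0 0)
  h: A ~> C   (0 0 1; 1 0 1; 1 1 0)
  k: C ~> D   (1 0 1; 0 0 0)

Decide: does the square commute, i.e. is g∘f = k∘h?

Path 1 = f;g:
  e0=[1,0,0] f~>[0,0] g~>[0,0]
  e1=[0,1,0] f~>[1,0] g~>[0,0]
  e2=[0,0,1] f~>[1,1] g~>[1,0]
  composite₁ = (0 0 1; 0 0 0)
Path 2 = h;k:
  e0=[1,0,0] h~>[0,1,1] k~>[1,0]
  e1=[0,1,0] h~>[0,0,1] k~>[1,0]
  e2=[0,0,1] h~>[1,1,0] k~>[1,0]
  composite₂ = (1 1 1; 0 0 0)
Equal? NO — does not commute

Answer: DOES NOT COMMUTE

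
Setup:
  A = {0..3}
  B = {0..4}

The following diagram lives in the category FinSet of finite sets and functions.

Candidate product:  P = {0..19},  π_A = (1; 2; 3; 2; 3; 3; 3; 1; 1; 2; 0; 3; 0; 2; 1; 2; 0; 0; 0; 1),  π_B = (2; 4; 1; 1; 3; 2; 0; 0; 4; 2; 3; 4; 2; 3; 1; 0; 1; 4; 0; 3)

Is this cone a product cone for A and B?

Answer: VALID PRODUCT

Derivation:
|A|·|B| = 4·5 = 20;  |P| = 20
Check the pairing map k ↦ (π_A(k), π_B(k)):
  0 : (1,2)
  1 : (2,4)
  2 : (3,1)
  3 : (2,1)
  4 : (3,3)
  5 : (3,2)
  6 : (3,0)
  7 : (1,0)
  8 : (1,4)
  9 : (2,2)
  10 : (0,3)
  11 : (3,4)
  12 : (0,2)
  13 : (2,3)
  14 : (1,1)
  15 : (2,0)
  16 : (0,1)
  17 : (0,4)
  18 : (0,0)
  19 : (1,3)
distinct pairs in image: 20 / 20 needed
  → bijection onto A×B; projections well-typed.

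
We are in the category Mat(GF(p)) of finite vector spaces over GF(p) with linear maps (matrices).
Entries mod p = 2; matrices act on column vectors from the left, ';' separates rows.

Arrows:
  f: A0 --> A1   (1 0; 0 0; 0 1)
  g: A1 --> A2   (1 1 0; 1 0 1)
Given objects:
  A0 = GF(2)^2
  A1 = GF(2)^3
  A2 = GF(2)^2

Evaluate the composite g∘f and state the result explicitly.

Answer: (1 0; 1 1)

Derivation:
  e0=⟨1,0⟩ f-->⟨1,0,0⟩ g-->⟨1,1⟩
  e1=⟨0,1⟩ f-->⟨0,0,1⟩ g-->⟨0,1⟩
composite: (1 0; 1 1)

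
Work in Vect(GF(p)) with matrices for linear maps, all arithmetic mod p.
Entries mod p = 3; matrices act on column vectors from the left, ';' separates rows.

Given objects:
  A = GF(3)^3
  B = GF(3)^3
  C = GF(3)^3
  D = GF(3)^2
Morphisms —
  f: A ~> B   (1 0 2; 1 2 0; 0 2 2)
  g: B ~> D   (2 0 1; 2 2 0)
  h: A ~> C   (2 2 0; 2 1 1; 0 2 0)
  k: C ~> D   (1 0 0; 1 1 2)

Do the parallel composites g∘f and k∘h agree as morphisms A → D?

Answer: COMMUTES

Derivation:
1) trace f;g:
  e0=(1,0,0) f~>(1,1,0) g~>(2,1)
  e1=(0,1,0) f~>(0,2,2) g~>(2,1)
  e2=(0,0,1) f~>(2,0,2) g~>(0,1)
  composite₁ = (2 2 0; 1 1 1)
2) trace h;k:
  e0=(1,0,0) h~>(2,2,0) k~>(2,1)
  e1=(0,1,0) h~>(2,1,2) k~>(2,1)
  e2=(0,0,1) h~>(0,1,0) k~>(0,1)
  composite₂ = (2 2 0; 1 1 1)
Equal? YES — commutes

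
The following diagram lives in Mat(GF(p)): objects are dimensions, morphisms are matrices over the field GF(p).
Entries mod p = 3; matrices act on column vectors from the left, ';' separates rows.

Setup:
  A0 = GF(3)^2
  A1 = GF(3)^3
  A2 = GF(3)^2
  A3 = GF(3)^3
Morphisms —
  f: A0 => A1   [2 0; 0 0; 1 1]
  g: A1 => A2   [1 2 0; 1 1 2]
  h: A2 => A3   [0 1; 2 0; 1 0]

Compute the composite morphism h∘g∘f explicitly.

  e0=⟨1,0⟩ f=>⟨2,0,1⟩ g=>⟨2,1⟩ h=>⟨1,1,2⟩
  e1=⟨0,1⟩ f=>⟨0,0,1⟩ g=>⟨0,2⟩ h=>⟨2,0,0⟩
⟦path⟧: [1 2; 1 0; 2 0]

Answer: [1 2; 1 0; 2 0]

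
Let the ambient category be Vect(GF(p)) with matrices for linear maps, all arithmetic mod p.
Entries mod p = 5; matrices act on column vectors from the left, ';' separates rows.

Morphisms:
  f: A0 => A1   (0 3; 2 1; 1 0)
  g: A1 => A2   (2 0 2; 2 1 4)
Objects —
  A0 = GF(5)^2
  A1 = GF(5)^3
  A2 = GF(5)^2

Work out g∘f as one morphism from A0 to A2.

Answer: (2 1; 1 2)

Work:
  e0=[1,0] f=>[0,2,1] g=>[2,1]
  e1=[0,1] f=>[3,1,0] g=>[1,2]
⟦path⟧: (2 1; 1 2)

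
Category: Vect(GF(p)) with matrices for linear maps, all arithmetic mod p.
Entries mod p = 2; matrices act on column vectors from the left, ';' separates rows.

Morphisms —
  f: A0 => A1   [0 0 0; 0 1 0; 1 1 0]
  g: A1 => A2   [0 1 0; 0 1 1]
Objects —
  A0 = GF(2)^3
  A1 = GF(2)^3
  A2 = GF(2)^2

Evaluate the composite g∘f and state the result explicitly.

  e0=[1,0,0] f=>[0,0,1] g=>[0,1]
  e1=[0,1,0] f=>[0,1,1] g=>[1,0]
  e2=[0,0,1] f=>[0,0,0] g=>[0,0]
result: [0 1 0; 1 0 0]

Answer: [0 1 0; 1 0 0]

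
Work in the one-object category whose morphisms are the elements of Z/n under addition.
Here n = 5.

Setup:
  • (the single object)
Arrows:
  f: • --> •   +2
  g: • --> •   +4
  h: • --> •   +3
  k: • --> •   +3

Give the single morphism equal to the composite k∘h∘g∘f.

Answer: +2

Work:
  0 +2≡2 +4≡1 +3≡4 +3≡2  (mod 5)
⟦path⟧: +2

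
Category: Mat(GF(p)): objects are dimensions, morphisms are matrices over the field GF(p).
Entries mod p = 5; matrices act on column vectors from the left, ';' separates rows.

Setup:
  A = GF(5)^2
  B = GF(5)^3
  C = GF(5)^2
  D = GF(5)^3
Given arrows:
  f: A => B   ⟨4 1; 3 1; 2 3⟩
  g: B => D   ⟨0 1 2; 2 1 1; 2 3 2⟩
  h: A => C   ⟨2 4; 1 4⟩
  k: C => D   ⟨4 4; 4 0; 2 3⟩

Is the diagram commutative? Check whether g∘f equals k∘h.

Path 1 = f;g:
  e0=[1,0] f=>[4,3,2] g=>[2,3,1]
  e1=[0,1] f=>[1,1,3] g=>[2,1,1]
  ⟦path⟧₁ = ⟨2 2; 3 1; 1 1⟩
Path 2 = h;k:
  e0=[1,0] h=>[2,1] k=>[2,3,2]
  e1=[0,1] h=>[4,4] k=>[2,1,0]
  ⟦path⟧₂ = ⟨2 2; 3 1; 2 0⟩
Equal? differ; not commutative

Answer: DOES NOT COMMUTE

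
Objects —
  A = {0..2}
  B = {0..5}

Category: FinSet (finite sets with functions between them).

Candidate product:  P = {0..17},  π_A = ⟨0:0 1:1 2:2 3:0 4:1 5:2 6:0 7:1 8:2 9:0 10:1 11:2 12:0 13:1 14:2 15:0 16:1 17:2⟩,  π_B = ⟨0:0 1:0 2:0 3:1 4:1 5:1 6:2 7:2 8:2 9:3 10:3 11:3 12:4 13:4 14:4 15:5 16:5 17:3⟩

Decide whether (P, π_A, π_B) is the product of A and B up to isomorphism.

Answer: NOT A VALID PRODUCT — duplicate pair at indices 11,17

Derivation:
|A|·|B| = 3·6 = 18;  |P| = 18
Check the pairing map k ↦ (π_A(k), π_B(k)):
  0 : (0,0)
  1 : (1,0)
  2 : (2,0)
  3 : (0,1)
  4 : (1,1)
  5 : (2,1)
  6 : (0,2)
  7 : (1,2)
  8 : (2,2)
  9 : (0,3)
  10 : (1,3)
  11 : (2,3)
  12 : (0,4)
  13 : (1,4)
  14 : (2,4)
  15 : (0,5)
  16 : (1,5)
  17 : (2,3)  ✗ repeats pair of k=11
distinct pairs in image: 17 / 18 needed
  → (2,3) hit at k=11 and k=17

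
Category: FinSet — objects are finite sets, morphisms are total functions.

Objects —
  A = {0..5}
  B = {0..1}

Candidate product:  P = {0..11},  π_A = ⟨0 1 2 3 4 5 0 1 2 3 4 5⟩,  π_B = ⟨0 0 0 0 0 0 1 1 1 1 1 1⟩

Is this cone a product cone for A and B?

|A|·|B| = 6·2 = 12;  |P| = 12
Check the pairing map k ↦ (π_A(k), π_B(k)):
  0 ↦ (0,0)
  1 ↦ (1,0)
  2 ↦ (2,0)
  3 ↦ (3,0)
  4 ↦ (4,0)
  5 ↦ (5,0)
  6 ↦ (0,1)
  7 ↦ (1,1)
  8 ↦ (2,1)
  9 ↦ (3,1)
  10 ↦ (4,1)
  11 ↦ (5,1)
distinct pairs in image: 12 / 12 needed
  → bijection onto A×B; projections well-typed.

Answer: VALID PRODUCT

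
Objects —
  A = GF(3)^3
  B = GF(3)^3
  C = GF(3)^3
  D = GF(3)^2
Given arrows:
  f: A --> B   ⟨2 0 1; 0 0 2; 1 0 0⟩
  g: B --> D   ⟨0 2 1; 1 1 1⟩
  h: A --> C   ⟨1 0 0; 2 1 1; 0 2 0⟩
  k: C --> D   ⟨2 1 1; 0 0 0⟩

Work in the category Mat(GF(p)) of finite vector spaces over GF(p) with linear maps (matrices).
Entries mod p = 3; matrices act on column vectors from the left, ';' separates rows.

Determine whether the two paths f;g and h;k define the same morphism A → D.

Answer: COMMUTES

Work:
1) trace f;g:
  e0=⟨1,0,0⟩ f-->⟨2,0,1⟩ g-->⟨1,0⟩
  e1=⟨0,1,0⟩ f-->⟨0,0,0⟩ g-->⟨0,0⟩
  e2=⟨0,0,1⟩ f-->⟨1,2,0⟩ g-->⟨1,0⟩
  composite₁ = ⟨1 0 1; 0 0 0⟩
2) trace h;k:
  e0=⟨1,0,0⟩ h-->⟨1,2,0⟩ k-->⟨1,0⟩
  e1=⟨0,1,0⟩ h-->⟨0,1,2⟩ k-->⟨0,0⟩
  e2=⟨0,0,1⟩ h-->⟨0,1,0⟩ k-->⟨1,0⟩
  composite₂ = ⟨1 0 1; 0 0 0⟩
Equal? YES — commutes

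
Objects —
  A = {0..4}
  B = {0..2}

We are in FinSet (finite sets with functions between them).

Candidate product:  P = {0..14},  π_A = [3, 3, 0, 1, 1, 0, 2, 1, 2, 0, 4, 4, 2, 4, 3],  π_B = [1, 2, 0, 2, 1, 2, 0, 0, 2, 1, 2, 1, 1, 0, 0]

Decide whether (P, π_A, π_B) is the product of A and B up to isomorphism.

Answer: VALID PRODUCT

Work:
|A|·|B| = 5·3 = 15;  |P| = 15
Check the pairing map k ↦ (π_A(k), π_B(k)):
  0 : (3,1)
  1 : (3,2)
  2 : (0,0)
  3 : (1,2)
  4 : (1,1)
  5 : (0,2)
  6 : (2,0)
  7 : (1,0)
  8 : (2,2)
  9 : (0,1)
  10 : (4,2)
  11 : (4,1)
  12 : (2,1)
  13 : (4,0)
  14 : (3,0)
distinct pairs in image: 15 / 15 needed
  → bijection onto A×B; projections well-typed.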